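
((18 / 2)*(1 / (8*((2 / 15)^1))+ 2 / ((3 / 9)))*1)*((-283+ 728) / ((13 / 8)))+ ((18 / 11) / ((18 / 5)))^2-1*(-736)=56107261 / 3146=17834.48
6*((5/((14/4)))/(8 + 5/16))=960/931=1.03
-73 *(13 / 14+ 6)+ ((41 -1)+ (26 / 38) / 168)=-1486775 / 3192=-465.78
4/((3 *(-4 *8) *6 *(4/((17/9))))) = -0.00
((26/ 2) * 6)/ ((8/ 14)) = 273/ 2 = 136.50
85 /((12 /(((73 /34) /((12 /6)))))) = 365 /48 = 7.60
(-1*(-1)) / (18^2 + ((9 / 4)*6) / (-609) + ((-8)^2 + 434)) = 0.00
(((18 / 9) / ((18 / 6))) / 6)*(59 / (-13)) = -59 / 117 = -0.50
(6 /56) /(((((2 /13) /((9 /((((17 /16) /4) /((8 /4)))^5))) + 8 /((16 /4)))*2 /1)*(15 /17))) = 4271344975872 /140703178311955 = 0.03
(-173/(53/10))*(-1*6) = 10380/53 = 195.85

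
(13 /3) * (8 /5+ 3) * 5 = 299 /3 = 99.67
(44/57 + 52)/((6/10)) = 15040/171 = 87.95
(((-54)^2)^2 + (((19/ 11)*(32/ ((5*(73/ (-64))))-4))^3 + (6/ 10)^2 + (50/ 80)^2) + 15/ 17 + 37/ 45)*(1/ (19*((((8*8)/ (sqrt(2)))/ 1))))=5386038969410832151519*sqrt(2)/ 770657889120768000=9883.78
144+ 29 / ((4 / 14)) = 491 / 2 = 245.50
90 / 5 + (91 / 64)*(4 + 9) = 36.48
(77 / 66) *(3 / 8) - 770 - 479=-19977 / 16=-1248.56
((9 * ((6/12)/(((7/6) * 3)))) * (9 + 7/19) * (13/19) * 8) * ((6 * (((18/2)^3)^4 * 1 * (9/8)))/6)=52936897740779754/2527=20948515132876.83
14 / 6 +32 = 103 / 3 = 34.33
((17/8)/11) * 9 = 153/88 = 1.74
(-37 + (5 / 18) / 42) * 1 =-27967 / 756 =-36.99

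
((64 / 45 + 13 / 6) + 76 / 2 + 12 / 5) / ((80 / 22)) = 43549 / 3600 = 12.10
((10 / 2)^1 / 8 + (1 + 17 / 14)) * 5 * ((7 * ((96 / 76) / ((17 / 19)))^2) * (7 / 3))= 462.15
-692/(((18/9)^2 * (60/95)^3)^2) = -681.43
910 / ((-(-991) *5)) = 182 / 991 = 0.18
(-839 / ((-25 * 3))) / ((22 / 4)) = 1678 / 825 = 2.03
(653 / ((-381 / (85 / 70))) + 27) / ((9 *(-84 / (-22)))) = 1462087 / 2016252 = 0.73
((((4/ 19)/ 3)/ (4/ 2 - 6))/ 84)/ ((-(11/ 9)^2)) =9/ 64372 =0.00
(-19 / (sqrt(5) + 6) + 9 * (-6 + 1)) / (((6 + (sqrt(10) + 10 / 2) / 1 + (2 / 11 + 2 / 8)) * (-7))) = 44 * (45 * sqrt(5) + 289) / (7 * (44 * sqrt(10) + 503) * (sqrt(5) + 6)) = 0.46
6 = 6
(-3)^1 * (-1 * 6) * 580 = 10440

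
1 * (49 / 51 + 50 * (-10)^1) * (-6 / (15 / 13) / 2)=330863 / 255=1297.50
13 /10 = 1.30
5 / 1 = 5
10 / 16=5 / 8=0.62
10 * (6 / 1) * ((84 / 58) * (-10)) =-25200 / 29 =-868.97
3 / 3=1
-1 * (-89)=89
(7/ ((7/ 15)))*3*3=135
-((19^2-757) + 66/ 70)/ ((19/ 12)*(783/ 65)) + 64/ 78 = 3239108/ 150423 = 21.53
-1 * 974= -974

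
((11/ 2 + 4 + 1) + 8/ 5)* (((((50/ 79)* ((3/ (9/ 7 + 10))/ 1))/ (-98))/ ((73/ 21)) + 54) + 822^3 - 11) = 15309038089546949/ 2277965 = 6720488721.09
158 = 158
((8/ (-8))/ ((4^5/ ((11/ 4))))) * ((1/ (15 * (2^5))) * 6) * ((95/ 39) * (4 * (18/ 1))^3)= -50787/ 1664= -30.52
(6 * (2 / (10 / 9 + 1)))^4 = 136048896 / 130321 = 1043.95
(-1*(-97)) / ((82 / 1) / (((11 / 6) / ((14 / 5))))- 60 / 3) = 5335 / 5788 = 0.92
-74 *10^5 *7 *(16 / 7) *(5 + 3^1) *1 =-947200000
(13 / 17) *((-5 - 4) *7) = -819 / 17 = -48.18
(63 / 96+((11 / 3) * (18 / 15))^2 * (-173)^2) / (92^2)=68.46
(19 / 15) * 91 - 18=1459 / 15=97.27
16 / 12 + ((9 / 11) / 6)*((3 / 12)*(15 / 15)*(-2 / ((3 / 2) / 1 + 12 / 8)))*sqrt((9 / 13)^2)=2261 / 1716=1.32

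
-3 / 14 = -0.21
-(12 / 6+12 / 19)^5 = -126.21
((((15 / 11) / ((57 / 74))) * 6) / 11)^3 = 10941048000 / 12151136899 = 0.90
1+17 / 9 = 26 / 9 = 2.89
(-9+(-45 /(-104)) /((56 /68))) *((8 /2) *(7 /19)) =-12339 /988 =-12.49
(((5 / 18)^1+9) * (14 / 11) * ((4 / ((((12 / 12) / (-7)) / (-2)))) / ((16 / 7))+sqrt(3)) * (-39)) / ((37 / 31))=-23084243 / 2442 - 471107 * sqrt(3) / 1221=-10121.30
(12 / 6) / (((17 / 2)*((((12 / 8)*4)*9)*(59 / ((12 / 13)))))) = 0.00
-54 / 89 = -0.61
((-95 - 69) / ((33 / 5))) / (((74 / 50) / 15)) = -102500 / 407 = -251.84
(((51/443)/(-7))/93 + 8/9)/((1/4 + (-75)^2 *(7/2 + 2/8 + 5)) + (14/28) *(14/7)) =153779/8516822076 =0.00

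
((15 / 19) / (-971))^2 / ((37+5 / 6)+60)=1350 / 199794607787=0.00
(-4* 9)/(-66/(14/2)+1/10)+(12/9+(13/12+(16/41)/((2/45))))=4837217/321276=15.06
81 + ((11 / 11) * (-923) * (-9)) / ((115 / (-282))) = -20289.21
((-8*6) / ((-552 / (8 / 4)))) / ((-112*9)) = -1 / 5796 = -0.00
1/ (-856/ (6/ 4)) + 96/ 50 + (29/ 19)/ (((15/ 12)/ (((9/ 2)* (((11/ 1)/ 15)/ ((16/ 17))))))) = 1008297/ 162640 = 6.20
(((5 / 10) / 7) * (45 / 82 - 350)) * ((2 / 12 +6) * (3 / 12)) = -1060235 / 27552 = -38.48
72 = 72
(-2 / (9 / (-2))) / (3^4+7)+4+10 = 2773 / 198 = 14.01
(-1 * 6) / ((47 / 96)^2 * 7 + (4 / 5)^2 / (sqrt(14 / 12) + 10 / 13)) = 152558270208000 / 23848396280729 -34449496473600 * sqrt(42) / 23848396280729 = -2.96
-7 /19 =-0.37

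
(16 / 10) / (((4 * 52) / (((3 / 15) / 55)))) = 1 / 35750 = 0.00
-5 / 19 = -0.26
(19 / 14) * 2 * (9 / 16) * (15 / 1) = 2565 / 112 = 22.90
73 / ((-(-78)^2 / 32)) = -584 / 1521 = -0.38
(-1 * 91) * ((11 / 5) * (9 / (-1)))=9009 / 5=1801.80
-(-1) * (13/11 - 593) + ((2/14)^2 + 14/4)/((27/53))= -5674775/9702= -584.91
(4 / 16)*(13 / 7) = 0.46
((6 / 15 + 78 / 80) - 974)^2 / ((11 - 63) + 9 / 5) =-1206055 / 64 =-18844.61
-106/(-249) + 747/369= 25013/10209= 2.45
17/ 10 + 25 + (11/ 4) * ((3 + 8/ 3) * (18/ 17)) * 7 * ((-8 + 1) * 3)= -11994/ 5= -2398.80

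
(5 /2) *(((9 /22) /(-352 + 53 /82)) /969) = -615 /204730966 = -0.00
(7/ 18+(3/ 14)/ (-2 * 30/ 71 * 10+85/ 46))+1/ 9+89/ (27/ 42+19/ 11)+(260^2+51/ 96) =23851441225603/ 352630880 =67638.55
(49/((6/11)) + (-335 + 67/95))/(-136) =139343/77520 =1.80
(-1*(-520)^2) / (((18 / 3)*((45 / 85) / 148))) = -340163200 / 27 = -12598637.04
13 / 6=2.17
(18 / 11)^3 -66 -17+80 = 1839 / 1331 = 1.38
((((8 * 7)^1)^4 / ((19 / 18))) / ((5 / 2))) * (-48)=-16994009088 / 95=-178884306.19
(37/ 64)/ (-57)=-37/ 3648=-0.01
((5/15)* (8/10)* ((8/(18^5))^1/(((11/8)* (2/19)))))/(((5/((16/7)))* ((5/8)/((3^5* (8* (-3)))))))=-77824/2338875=-0.03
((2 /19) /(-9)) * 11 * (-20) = 440 /171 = 2.57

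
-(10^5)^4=-100000000000000000000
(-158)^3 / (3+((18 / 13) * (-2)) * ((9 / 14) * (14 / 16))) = -205104224 / 75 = -2734722.99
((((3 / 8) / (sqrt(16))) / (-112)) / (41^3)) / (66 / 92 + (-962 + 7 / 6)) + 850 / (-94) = -6954745991055871 / 769113086070784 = -9.04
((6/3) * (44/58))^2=1936/841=2.30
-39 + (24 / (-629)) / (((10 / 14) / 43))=-129879 / 3145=-41.30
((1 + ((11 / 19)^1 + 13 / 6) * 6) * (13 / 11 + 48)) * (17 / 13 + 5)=5420.75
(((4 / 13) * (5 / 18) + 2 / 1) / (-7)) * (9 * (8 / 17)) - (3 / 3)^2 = -3499 / 1547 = -2.26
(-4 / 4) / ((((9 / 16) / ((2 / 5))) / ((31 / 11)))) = -992 / 495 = -2.00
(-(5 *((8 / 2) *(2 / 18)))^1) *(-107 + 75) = 640 / 9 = 71.11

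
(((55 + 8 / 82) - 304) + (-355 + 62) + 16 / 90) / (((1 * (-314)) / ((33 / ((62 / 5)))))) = 5497151 / 1197282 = 4.59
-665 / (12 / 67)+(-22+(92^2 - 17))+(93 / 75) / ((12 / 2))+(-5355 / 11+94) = 4751419 / 1100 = 4319.47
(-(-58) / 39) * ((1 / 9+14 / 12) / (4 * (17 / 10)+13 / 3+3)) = 3335 / 24804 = 0.13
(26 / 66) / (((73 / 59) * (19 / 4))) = 3068 / 45771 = 0.07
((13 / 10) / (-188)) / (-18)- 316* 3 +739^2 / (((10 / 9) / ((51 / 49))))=846693784933 / 1658160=510622.49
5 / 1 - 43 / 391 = 1912 / 391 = 4.89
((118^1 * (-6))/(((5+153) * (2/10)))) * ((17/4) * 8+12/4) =-65490/79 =-828.99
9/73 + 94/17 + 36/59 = 458561/73219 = 6.26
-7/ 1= -7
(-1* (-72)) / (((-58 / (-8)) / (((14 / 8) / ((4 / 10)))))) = 1260 / 29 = 43.45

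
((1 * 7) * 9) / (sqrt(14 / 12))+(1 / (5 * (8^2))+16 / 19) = 5139 / 6080+9 * sqrt(42) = 59.17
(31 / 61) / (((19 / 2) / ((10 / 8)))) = 155 / 2318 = 0.07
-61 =-61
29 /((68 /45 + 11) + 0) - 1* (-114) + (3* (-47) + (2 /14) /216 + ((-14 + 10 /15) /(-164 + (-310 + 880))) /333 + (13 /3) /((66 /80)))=-19.43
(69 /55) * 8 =552 /55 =10.04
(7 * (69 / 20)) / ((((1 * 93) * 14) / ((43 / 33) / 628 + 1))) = 477641 / 25697760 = 0.02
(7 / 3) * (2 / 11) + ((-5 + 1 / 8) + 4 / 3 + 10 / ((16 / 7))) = 1.26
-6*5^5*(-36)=675000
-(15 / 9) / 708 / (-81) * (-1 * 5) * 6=-25 / 28674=-0.00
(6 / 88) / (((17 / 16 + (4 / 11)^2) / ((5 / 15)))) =44 / 2313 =0.02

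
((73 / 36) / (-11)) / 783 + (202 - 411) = -64804285 / 310068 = -209.00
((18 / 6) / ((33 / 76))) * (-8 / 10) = -304 / 55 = -5.53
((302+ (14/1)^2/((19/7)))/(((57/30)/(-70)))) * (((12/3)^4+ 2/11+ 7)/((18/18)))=-14408415000/3971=-3628409.72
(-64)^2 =4096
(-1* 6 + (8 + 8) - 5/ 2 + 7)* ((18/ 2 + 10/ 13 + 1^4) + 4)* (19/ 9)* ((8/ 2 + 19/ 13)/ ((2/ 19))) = 11892784/ 507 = 23457.17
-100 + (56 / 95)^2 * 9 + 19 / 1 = -702801 / 9025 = -77.87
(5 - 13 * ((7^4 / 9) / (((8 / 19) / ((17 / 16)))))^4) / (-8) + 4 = 4702427211492907301303965 / 14089640214528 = 333750694829.25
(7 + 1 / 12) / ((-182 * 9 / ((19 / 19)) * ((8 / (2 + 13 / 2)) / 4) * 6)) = -1445 / 471744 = -0.00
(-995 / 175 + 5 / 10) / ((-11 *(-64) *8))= -33 / 35840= -0.00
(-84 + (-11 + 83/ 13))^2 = 7852.69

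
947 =947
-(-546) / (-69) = -182 / 23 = -7.91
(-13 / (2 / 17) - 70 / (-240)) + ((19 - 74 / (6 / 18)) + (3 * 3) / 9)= -7493 / 24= -312.21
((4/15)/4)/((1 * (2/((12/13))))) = 2/65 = 0.03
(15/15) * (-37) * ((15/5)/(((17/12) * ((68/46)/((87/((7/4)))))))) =-5330664/2023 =-2635.03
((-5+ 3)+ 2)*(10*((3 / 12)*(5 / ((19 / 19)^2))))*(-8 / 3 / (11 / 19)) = 0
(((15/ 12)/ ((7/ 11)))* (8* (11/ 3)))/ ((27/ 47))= 56870/ 567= 100.30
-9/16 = -0.56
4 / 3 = 1.33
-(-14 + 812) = -798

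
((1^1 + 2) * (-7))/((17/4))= -84/17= -4.94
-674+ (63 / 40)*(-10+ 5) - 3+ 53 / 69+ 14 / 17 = -6411931 / 9384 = -683.28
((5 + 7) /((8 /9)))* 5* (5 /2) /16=675 /64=10.55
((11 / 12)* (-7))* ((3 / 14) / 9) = -11 / 72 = -0.15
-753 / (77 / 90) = -67770 / 77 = -880.13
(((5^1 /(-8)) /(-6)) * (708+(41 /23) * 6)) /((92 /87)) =1198425 /16928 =70.80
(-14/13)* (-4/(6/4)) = 112/39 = 2.87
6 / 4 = 3 / 2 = 1.50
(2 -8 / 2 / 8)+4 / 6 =13 / 6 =2.17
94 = 94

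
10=10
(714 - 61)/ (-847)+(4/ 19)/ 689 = -0.77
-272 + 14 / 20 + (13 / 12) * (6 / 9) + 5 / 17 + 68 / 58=-5970233 / 22185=-269.11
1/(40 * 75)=1/3000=0.00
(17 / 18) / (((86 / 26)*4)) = 221 / 3096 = 0.07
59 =59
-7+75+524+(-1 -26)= 565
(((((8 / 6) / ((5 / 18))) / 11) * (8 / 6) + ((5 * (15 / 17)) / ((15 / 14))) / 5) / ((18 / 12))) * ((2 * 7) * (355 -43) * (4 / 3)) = 5101824 / 935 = 5456.50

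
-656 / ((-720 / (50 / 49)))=410 / 441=0.93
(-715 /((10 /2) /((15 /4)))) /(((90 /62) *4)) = -4433 /48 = -92.35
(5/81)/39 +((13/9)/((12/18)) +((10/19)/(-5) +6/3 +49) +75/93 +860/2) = 1800624307/3721302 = 483.87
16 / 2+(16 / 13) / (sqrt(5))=16*sqrt(5) / 65+8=8.55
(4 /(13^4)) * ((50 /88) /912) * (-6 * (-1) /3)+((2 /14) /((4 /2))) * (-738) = -52863668969 /1002833832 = -52.71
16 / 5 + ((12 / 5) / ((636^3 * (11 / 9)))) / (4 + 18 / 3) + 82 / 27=220623803867 / 35373175200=6.24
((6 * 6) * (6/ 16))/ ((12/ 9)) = 10.12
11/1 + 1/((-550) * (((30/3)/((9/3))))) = 60497/5500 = 11.00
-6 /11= -0.55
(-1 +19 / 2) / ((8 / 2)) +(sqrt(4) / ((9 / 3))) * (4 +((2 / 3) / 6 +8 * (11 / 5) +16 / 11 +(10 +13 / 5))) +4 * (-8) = -71651 / 11880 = -6.03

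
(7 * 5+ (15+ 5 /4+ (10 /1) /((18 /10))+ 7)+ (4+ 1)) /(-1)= -2477 /36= -68.81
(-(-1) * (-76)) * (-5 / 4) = 95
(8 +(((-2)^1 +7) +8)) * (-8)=-168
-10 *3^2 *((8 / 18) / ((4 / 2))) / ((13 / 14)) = -280 / 13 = -21.54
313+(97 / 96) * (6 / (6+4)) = 50177 / 160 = 313.61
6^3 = 216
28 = 28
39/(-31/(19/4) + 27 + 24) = 57/65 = 0.88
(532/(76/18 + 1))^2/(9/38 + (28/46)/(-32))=160291208448/3364307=47644.64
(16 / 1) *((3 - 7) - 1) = -80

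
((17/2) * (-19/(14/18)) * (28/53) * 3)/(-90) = 969/265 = 3.66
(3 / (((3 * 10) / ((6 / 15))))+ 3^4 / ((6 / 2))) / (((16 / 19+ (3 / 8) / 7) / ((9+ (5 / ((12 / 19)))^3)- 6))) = 19387738643 / 1286550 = 15069.56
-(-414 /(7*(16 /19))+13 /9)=34669 /504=68.79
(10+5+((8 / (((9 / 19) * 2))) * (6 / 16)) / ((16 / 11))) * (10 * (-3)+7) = -37927 / 96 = -395.07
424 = 424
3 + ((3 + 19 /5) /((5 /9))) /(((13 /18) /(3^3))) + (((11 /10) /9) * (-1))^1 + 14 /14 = 2699573 /5850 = 461.47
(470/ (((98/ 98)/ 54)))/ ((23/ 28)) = 710640/ 23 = 30897.39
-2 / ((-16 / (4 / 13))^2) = -1 / 1352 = -0.00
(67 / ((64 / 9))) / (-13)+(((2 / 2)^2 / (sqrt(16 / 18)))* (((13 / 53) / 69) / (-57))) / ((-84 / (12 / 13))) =-603 / 832+sqrt(2) / 1945524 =-0.72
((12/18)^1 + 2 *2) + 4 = 26/3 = 8.67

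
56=56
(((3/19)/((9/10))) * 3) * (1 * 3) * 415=12450/19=655.26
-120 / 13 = -9.23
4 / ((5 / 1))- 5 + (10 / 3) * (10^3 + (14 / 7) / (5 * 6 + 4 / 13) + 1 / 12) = 59034359 / 17730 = 3329.63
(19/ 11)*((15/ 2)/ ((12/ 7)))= 665/ 88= 7.56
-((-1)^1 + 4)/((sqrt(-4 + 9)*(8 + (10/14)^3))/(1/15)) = -343*sqrt(5)/71725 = -0.01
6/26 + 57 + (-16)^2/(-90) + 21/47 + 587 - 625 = 462827/27495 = 16.83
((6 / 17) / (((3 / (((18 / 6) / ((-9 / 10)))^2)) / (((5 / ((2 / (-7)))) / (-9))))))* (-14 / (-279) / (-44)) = -12250 / 4226013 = -0.00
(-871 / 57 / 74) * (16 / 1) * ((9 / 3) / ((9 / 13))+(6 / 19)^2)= -33453368 / 2284047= -14.65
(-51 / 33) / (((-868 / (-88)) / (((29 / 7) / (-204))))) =29 / 9114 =0.00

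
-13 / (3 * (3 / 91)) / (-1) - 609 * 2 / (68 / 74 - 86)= 2064839 / 14166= 145.76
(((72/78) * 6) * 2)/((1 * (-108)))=-4/39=-0.10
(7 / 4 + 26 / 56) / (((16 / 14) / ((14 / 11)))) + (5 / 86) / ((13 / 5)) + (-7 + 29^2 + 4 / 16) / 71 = 700409 / 49192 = 14.24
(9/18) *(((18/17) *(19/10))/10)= 171/1700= 0.10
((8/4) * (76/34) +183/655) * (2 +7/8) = 1216493/89080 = 13.66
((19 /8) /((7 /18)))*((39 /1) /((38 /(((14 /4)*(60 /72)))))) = 585 /32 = 18.28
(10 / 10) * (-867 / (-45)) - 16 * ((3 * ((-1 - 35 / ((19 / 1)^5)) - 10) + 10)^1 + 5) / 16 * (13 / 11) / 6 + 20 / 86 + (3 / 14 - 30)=-828980823394 / 122975456835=-6.74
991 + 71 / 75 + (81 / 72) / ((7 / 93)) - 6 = 4203751 / 4200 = 1000.89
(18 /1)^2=324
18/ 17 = 1.06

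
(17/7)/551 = 17/3857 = 0.00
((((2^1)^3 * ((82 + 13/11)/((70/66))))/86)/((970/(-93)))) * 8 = -816912/145985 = -5.60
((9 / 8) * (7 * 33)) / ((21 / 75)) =7425 / 8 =928.12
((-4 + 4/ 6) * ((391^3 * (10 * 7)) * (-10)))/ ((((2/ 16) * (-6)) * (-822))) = 836870594000/ 3699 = 226242388.21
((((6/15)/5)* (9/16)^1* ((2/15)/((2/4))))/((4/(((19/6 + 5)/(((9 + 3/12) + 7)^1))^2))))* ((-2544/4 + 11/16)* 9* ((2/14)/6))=-697319/6760000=-0.10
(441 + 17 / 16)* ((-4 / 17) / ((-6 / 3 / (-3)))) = -21219 / 136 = -156.02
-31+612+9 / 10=5819 / 10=581.90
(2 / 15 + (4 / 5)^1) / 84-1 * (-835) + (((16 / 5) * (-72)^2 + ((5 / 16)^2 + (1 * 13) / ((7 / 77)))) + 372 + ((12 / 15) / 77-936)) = 15082269409 / 887040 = 17002.92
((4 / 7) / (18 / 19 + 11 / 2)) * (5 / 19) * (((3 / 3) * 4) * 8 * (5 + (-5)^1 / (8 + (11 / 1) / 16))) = 157440 / 47677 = 3.30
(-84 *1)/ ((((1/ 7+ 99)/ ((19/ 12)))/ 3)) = -2793/ 694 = -4.02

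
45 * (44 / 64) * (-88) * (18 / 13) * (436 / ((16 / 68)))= -90806265 / 13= -6985097.31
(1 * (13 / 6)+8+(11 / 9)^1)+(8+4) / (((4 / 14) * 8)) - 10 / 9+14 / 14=595 / 36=16.53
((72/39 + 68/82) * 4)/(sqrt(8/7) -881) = -0.01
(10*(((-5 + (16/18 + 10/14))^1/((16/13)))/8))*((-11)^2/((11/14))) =-531.28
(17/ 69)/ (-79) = -17/ 5451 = -0.00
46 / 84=23 / 42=0.55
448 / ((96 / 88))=1232 / 3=410.67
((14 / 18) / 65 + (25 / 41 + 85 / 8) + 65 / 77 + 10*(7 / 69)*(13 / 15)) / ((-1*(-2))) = 1469164757 / 226546320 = 6.49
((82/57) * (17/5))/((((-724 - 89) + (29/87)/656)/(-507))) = 463633248/151998385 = 3.05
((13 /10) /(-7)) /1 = -13 /70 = -0.19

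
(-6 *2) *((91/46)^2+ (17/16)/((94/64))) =-1383453/24863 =-55.64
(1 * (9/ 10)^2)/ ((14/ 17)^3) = 397953/ 274400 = 1.45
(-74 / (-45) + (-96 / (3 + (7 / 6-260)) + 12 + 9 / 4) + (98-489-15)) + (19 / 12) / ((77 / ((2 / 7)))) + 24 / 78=-150784819049 / 387206820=-389.42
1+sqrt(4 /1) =3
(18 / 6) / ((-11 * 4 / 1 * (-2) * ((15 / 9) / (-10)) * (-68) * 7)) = 9 / 20944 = 0.00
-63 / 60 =-21 / 20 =-1.05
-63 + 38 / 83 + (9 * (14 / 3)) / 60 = -51329 / 830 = -61.84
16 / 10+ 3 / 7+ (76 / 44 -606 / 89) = -104616 / 34265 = -3.05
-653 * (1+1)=-1306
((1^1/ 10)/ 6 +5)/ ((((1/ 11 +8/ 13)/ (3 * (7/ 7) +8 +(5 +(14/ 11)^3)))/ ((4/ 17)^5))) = 4816308224/ 52056217191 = 0.09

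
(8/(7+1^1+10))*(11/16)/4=11/144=0.08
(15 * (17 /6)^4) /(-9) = -417605 /3888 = -107.41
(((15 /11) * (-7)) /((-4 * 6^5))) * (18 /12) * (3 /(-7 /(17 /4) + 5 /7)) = -4165 /2813184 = -0.00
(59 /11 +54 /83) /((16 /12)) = 16473 /3652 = 4.51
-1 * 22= -22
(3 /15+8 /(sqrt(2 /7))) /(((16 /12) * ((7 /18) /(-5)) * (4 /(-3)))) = 81 /56+405 * sqrt(14) /14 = 109.69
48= 48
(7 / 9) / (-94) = -7 / 846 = -0.01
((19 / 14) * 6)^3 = 185193 / 343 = 539.92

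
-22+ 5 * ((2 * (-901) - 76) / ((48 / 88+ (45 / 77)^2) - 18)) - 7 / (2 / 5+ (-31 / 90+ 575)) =184385430062 / 350081171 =526.69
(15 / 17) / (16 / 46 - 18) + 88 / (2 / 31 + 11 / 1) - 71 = -21339155 / 338198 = -63.10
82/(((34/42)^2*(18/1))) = 2009/289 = 6.95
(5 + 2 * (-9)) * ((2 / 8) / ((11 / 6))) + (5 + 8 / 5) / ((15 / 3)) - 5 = -2999 / 550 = -5.45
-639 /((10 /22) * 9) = -781 /5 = -156.20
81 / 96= 27 / 32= 0.84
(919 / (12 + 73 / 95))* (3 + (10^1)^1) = 1134965 / 1213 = 935.67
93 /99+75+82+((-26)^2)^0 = 5245 /33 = 158.94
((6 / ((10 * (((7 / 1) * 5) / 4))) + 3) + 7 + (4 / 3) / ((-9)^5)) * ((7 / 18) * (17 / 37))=2653124669 / 1474748775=1.80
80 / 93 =0.86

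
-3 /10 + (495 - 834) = -3393 /10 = -339.30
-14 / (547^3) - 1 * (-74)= 12111381888 / 163667323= 74.00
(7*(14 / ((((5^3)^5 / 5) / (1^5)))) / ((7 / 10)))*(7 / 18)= 98 / 10986328125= 0.00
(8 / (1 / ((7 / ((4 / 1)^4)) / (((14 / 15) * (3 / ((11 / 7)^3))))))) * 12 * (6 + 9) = 299475 / 5488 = 54.57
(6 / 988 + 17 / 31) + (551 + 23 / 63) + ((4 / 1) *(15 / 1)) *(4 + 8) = 1227125077 / 964782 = 1271.92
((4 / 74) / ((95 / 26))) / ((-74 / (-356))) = 9256 / 130055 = 0.07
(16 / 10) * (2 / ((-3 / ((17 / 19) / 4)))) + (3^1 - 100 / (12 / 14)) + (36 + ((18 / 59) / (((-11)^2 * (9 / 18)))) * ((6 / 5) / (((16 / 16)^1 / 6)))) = -10562223 / 135641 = -77.87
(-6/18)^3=-1/27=-0.04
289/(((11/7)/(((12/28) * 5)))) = 394.09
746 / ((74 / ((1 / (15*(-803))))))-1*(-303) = 135036122 / 445665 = 303.00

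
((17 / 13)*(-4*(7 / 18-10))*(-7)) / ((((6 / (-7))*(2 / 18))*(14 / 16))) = 164696 / 39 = 4222.97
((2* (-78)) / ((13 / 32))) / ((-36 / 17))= 544 / 3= 181.33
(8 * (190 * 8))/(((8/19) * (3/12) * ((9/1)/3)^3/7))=808640/27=29949.63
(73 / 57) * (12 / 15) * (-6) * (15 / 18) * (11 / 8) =-803 / 114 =-7.04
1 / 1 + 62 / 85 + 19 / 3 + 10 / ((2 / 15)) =21181 / 255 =83.06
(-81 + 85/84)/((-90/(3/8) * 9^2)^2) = -0.00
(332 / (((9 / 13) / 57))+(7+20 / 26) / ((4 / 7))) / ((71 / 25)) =106658225 / 11076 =9629.67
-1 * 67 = -67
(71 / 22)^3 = 357911 / 10648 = 33.61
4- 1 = 3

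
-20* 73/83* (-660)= 963600/83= 11609.64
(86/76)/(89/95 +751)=215/142868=0.00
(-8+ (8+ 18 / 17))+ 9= 171 / 17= 10.06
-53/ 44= -1.20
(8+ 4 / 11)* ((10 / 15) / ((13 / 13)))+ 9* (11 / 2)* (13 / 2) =43207 / 132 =327.33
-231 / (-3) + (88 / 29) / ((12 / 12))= 2321 / 29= 80.03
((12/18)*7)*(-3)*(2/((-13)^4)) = -28/28561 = -0.00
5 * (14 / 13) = 70 / 13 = 5.38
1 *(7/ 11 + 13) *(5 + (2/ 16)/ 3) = 275/ 4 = 68.75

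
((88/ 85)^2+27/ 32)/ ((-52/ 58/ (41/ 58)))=-18158203/ 12022400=-1.51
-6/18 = -1/3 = -0.33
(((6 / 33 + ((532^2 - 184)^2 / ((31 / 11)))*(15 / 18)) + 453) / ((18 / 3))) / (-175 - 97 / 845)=-6816202726642075 / 302750712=-22514241.77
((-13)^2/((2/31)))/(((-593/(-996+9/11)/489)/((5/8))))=140224009185/104368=1343553.67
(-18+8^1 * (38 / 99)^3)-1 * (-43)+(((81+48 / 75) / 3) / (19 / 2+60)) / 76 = 3261826481303 / 128127982950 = 25.46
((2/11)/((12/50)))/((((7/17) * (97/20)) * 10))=850/22407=0.04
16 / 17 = 0.94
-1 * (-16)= 16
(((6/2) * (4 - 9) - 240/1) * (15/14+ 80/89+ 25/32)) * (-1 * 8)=13988025/2492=5613.17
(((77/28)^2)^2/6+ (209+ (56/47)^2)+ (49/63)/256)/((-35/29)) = -64929073501/356267520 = -182.25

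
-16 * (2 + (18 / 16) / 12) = -67 / 2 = -33.50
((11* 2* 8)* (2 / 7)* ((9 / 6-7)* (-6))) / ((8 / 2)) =2904 / 7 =414.86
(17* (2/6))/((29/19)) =323/87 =3.71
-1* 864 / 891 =-0.97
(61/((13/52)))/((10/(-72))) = -8784/5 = -1756.80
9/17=0.53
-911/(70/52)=-23686/35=-676.74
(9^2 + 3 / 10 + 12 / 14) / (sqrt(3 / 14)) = 177.48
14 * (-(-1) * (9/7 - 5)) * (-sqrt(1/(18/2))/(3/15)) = 260/3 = 86.67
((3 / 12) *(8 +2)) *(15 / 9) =25 / 6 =4.17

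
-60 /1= -60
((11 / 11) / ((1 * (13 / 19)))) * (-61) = -1159 / 13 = -89.15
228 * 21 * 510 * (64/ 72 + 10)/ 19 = 1399440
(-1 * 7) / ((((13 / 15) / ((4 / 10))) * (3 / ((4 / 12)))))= -14 / 39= -0.36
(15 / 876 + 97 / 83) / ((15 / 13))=373607 / 363540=1.03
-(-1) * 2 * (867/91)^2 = 181.55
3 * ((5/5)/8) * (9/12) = 9/32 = 0.28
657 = 657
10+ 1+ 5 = 16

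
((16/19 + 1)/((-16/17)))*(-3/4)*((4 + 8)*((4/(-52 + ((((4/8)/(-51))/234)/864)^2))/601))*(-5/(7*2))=203329782363801600/252517196988731020133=0.00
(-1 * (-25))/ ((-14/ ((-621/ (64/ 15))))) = 232875/ 896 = 259.91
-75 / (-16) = 75 / 16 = 4.69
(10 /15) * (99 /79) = 66 /79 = 0.84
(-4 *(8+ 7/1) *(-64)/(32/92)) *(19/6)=34960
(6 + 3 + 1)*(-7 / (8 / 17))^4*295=295787533475 / 2048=144427506.58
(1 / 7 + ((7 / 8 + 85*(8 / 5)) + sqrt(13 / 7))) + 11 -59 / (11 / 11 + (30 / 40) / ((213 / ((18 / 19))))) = sqrt(91) / 7 + 13524131 / 151592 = 90.58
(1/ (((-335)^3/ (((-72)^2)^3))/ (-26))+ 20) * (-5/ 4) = -120457.56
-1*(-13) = 13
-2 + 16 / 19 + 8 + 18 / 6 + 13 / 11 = 2304 / 209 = 11.02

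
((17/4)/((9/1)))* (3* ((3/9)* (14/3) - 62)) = -2312/27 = -85.63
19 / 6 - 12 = -53 / 6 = -8.83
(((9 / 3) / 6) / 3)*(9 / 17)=3 / 34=0.09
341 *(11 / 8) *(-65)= -243815 / 8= -30476.88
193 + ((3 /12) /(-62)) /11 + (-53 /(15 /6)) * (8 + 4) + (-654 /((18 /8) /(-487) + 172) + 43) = -101467681987 /4570041080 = -22.20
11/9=1.22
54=54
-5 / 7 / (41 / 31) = -155 / 287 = -0.54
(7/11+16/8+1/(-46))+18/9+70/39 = 126485/19734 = 6.41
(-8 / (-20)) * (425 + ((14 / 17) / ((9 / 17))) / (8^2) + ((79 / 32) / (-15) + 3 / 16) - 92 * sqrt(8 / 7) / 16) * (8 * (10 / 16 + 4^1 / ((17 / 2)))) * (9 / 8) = 1341149 / 800 - 30843 * sqrt(14) / 4760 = 1652.19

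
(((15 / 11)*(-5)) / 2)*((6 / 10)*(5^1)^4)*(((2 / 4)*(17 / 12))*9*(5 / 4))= -7171875 / 704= -10187.32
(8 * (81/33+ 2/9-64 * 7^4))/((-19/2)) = 243399536/1881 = 129399.01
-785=-785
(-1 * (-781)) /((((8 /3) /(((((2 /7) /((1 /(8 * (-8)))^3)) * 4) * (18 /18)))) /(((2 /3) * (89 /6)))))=-18221367296 /21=-867684156.95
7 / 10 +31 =317 / 10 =31.70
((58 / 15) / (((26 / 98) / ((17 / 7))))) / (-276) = -3451 / 26910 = -0.13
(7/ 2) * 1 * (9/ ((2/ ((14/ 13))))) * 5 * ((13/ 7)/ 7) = 45/ 2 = 22.50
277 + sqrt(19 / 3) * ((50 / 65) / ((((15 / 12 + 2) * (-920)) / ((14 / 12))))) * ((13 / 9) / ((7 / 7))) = 277-7 * sqrt(57) / 48438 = 277.00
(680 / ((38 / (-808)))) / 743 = -274720 / 14117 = -19.46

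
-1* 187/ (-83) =187/ 83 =2.25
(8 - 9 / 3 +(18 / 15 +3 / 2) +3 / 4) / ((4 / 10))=169 / 8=21.12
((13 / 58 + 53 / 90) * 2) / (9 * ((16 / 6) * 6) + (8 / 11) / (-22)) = 128381 / 11366550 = 0.01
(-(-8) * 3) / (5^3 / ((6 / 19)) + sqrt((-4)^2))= 144 / 2399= 0.06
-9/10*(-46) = 207/5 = 41.40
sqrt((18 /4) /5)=3*sqrt(10) /10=0.95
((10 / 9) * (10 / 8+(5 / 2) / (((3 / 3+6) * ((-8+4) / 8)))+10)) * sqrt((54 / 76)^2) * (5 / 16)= 22125 / 8512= 2.60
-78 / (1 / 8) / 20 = -156 / 5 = -31.20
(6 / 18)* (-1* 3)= -1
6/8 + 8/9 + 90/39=3.95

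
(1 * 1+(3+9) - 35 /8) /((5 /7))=483 /40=12.08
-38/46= -0.83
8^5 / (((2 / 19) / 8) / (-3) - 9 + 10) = 7471104 / 227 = 32912.35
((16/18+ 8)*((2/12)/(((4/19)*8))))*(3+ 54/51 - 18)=-7505/612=-12.26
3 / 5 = 0.60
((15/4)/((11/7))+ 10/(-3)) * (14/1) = -13.26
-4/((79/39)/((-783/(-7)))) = -220.88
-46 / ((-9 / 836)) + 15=38591 / 9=4287.89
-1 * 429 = -429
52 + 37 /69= 3625 /69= 52.54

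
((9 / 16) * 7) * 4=63 / 4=15.75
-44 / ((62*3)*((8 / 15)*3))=-55 / 372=-0.15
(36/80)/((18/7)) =7/40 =0.18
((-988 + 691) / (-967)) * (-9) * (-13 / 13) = 2673 / 967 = 2.76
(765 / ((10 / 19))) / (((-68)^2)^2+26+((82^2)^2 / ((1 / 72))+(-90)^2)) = 969 / 2184444116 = 0.00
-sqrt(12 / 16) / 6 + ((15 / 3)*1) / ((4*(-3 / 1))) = -5 / 12 - sqrt(3) / 12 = -0.56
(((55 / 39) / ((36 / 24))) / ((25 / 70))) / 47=308 / 5499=0.06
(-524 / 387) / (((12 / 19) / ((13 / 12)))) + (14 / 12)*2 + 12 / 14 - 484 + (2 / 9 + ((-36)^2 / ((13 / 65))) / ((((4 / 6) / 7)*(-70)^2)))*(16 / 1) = -125515843 / 487620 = -257.41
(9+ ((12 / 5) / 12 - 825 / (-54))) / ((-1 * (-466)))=0.05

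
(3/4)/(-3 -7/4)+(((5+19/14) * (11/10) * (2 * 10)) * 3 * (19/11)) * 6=578301/133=4348.13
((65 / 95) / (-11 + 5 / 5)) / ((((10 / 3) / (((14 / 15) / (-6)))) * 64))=91 / 1824000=0.00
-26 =-26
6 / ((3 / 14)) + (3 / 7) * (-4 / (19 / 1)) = 3712 / 133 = 27.91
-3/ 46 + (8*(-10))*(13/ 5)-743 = -951.07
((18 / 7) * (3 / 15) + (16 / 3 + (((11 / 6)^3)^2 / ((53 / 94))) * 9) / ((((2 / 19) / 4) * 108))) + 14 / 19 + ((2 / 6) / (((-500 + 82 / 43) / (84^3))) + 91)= -4715774219956543 / 52829340661440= -89.26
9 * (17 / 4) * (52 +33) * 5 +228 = 65937 / 4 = 16484.25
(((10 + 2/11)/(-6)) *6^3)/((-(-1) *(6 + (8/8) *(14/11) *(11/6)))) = -12096/275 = -43.99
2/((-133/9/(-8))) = 144/133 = 1.08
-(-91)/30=91/30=3.03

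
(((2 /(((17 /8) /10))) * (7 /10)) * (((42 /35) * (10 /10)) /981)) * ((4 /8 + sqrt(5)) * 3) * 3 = 336 /9265 + 672 * sqrt(5) /9265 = 0.20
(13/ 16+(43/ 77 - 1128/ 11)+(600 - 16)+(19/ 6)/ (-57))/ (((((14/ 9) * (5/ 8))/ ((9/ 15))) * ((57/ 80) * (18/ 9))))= 10705906/ 51205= 209.08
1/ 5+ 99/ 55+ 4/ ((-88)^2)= 3873/ 1936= 2.00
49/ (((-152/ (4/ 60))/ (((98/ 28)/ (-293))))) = 343/ 1336080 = 0.00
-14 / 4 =-7 / 2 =-3.50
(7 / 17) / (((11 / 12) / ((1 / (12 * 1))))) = 7 / 187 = 0.04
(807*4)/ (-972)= -269/ 81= -3.32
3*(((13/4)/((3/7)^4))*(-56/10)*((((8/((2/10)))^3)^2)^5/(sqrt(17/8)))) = -100761188985221841053286400000000000000000000000000000*sqrt(34)/459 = -1280029729499443818289488000000000000000000000000000.00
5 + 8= 13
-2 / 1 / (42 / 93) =-31 / 7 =-4.43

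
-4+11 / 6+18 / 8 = 1 / 12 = 0.08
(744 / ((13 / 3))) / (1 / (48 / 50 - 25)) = -1341432 / 325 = -4127.48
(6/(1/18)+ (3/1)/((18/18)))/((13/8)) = 888/13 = 68.31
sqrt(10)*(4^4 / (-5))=-256*sqrt(10) / 5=-161.91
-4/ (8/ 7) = -7/ 2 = -3.50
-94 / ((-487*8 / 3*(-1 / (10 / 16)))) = -705 / 15584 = -0.05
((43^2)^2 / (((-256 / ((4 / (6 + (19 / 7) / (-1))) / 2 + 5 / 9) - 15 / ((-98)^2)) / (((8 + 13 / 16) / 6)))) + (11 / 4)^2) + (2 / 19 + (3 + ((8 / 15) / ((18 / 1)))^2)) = -21453977503878855271 / 939908144444400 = -22825.61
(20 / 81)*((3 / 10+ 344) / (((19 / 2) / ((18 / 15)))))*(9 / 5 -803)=-110341264 / 12825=-8603.61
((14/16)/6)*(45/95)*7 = 147/304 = 0.48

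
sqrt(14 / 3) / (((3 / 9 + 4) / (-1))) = -sqrt(42) / 13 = -0.50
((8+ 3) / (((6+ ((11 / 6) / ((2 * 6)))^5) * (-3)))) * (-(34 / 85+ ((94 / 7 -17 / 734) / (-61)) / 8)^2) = 604482959577357058176 / 7127670985829816252075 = 0.08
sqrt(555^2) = 555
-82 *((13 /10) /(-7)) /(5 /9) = 4797 /175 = 27.41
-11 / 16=-0.69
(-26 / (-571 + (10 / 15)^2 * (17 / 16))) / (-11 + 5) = -156 / 20539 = -0.01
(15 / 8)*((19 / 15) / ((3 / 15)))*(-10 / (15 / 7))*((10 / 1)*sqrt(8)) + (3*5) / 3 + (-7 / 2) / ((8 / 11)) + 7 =115 / 16 - 3325*sqrt(2) / 3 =-1560.23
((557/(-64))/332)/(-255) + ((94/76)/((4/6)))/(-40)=-4764241/102946560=-0.05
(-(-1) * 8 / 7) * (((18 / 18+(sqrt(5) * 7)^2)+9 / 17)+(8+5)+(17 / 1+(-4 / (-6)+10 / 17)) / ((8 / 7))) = 112405 / 357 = 314.86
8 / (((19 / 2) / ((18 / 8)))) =36 / 19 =1.89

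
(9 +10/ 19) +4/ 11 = 2067/ 209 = 9.89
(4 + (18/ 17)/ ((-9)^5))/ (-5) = -446146/ 557685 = -0.80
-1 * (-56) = 56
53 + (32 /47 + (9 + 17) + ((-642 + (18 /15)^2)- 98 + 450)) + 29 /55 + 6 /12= -5372971 /25850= -207.85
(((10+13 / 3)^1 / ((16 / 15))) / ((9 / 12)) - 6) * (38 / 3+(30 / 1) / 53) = 157.69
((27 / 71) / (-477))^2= 9 / 14160169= 0.00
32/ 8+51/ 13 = 103/ 13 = 7.92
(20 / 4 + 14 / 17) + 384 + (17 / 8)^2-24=402929 / 1088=370.34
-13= -13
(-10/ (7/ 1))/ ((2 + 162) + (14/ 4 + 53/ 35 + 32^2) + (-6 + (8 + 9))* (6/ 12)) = -0.00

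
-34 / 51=-2 / 3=-0.67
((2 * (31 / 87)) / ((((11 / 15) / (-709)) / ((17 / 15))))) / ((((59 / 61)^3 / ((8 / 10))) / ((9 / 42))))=-339239447132 / 2293056535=-147.94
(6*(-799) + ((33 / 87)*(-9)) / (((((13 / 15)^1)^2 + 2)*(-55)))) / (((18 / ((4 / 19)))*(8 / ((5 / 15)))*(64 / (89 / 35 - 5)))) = 1233479209 / 13751902080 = 0.09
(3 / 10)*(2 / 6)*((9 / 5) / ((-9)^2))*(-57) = -19 / 150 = -0.13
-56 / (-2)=28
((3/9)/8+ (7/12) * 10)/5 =47/40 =1.18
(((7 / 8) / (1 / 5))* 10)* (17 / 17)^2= 175 / 4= 43.75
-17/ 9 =-1.89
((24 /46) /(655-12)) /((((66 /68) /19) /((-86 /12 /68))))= -817 /488037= -0.00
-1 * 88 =-88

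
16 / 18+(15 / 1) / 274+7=19589 / 2466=7.94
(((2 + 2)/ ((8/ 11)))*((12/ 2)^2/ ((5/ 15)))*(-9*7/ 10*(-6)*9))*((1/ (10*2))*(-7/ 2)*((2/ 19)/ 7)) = -505197/ 950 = -531.79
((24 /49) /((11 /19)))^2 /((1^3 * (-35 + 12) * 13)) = -207936 /86865779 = -0.00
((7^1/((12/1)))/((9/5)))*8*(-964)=-67480/27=-2499.26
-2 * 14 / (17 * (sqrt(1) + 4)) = -0.33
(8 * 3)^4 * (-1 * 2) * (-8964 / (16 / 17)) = 6319835136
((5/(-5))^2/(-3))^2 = 1/9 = 0.11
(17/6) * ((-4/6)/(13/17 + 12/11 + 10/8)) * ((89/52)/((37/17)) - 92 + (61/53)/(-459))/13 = 798374850823/187076735001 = 4.27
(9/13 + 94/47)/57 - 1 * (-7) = 5222/741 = 7.05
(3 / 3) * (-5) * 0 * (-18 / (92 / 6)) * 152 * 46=0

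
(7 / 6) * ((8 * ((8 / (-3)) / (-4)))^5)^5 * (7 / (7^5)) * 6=1267650600228229401496703205376 / 290619993038949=4361883664550010.48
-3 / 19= -0.16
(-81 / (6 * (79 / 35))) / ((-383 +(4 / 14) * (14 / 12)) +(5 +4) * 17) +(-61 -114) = -19048015 / 108862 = -174.97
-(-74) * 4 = 296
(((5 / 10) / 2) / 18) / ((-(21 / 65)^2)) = -4225 / 31752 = -0.13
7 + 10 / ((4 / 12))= 37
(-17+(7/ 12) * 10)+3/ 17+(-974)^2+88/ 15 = 161274049/ 170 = 948670.88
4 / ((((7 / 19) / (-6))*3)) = -152 / 7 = -21.71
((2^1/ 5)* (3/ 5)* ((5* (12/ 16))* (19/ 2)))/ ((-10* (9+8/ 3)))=-513/ 7000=-0.07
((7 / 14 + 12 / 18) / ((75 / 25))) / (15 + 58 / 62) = 217 / 8892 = 0.02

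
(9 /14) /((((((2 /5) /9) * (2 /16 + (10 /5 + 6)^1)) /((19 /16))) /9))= 13851 /728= 19.03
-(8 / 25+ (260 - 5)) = -6383 / 25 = -255.32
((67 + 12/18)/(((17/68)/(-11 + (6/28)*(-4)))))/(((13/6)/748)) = -14403488/13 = -1107960.62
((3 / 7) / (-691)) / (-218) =3 / 1054466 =0.00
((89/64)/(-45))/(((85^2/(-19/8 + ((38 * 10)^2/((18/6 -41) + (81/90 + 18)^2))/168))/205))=-6216148129/22317528844800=-0.00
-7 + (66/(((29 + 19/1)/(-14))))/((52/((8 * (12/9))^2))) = -5747/117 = -49.12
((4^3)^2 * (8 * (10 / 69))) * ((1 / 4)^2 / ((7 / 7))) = 20480 / 69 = 296.81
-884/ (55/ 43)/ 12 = -9503/ 165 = -57.59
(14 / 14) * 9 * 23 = 207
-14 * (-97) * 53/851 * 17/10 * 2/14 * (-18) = -369.72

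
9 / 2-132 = -255 / 2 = -127.50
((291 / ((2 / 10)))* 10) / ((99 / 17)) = 82450 / 33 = 2498.48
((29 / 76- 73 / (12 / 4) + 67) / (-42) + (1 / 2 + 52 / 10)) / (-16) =-223841 / 766080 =-0.29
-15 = -15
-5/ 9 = -0.56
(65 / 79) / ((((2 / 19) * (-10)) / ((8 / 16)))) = -247 / 632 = -0.39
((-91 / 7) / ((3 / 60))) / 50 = -5.20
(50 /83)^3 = 125000 /571787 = 0.22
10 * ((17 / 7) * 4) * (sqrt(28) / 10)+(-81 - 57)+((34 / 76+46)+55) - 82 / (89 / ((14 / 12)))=-381769 / 10146+136 * sqrt(7) / 7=13.78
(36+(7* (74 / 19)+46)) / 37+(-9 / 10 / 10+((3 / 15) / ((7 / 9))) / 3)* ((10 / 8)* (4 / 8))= 2323011 / 787360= 2.95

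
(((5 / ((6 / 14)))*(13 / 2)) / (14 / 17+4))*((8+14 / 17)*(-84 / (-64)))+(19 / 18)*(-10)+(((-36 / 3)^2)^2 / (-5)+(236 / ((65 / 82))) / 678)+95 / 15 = -344222936381 / 86729760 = -3968.91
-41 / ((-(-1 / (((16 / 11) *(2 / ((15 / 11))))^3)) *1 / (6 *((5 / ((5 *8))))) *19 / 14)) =-4702208 / 21375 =-219.99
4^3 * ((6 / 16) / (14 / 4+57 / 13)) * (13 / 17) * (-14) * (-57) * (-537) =-3476202912 / 3485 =-997475.73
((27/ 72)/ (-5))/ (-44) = 3/ 1760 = 0.00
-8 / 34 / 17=-4 / 289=-0.01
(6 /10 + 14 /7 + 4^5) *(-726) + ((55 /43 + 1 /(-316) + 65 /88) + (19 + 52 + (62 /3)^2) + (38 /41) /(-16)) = -205395529245481 /275768460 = -744811.53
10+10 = 20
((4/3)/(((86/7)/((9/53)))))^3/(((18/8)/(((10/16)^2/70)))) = 735/47347054556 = 0.00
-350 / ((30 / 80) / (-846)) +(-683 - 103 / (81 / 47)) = 63897436 / 81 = 788857.23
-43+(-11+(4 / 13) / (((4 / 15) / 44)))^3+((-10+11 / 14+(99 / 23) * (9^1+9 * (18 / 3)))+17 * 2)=44675621227 / 707434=63151.65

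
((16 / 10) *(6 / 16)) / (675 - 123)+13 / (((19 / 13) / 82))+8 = 12889219 / 17480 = 737.37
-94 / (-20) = 4.70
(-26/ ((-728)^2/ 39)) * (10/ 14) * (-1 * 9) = 135/ 10976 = 0.01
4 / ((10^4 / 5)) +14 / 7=1001 / 500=2.00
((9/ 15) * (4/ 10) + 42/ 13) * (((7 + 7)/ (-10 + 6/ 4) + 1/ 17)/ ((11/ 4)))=-121824/ 60775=-2.00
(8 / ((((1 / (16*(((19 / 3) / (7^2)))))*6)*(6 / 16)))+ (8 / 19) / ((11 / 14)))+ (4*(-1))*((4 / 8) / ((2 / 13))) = -1413263 / 276507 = -5.11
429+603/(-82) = 34575/82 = 421.65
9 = 9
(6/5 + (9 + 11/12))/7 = 667/420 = 1.59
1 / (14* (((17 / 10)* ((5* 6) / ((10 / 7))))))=5 / 2499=0.00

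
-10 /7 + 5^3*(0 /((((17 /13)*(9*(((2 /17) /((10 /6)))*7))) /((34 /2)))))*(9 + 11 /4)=-10 /7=-1.43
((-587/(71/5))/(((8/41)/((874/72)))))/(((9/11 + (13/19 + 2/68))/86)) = -1606819368341/11128824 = -144383.57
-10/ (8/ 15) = -75/ 4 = -18.75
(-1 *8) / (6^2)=-2 / 9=-0.22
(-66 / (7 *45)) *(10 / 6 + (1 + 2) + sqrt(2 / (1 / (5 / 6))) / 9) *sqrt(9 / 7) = 22 *sqrt(7) *(-126 - sqrt(15)) / 6615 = -1.14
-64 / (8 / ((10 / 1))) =-80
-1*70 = -70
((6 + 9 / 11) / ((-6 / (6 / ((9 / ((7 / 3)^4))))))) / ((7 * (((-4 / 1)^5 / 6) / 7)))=60025 / 456192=0.13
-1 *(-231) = 231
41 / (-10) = -41 / 10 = -4.10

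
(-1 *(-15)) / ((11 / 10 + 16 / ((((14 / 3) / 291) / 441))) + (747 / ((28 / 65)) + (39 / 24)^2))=11200 / 329824953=0.00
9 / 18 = 1 / 2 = 0.50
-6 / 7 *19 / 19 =-6 / 7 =-0.86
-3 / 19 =-0.16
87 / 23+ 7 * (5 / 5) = 248 / 23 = 10.78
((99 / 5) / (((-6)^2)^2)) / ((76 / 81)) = 99 / 6080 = 0.02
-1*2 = -2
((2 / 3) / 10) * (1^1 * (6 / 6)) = 1 / 15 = 0.07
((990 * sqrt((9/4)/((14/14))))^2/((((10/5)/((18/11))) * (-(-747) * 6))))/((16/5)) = 334125/2656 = 125.80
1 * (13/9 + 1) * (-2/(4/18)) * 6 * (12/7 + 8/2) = -5280/7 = -754.29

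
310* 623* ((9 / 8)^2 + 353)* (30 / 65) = 6568254735 / 208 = 31578147.76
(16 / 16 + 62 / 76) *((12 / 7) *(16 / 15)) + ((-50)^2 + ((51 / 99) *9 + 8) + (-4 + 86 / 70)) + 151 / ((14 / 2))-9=3695182 / 1463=2525.76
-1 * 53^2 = -2809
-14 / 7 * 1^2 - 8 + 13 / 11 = -97 / 11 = -8.82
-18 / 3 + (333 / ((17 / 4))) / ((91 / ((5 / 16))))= -35463 / 6188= -5.73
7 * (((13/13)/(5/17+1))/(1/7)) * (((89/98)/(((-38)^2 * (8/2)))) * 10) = 7565/127072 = 0.06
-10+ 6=-4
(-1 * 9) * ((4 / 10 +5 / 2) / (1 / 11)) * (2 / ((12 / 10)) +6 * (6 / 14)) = -85173 / 70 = -1216.76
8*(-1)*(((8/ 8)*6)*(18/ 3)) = -288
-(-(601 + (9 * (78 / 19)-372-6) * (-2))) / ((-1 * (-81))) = 24379 / 1539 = 15.84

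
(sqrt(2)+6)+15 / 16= sqrt(2)+111 / 16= 8.35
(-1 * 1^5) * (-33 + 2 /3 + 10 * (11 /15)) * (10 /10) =25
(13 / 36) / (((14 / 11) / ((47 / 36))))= 6721 / 18144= 0.37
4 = 4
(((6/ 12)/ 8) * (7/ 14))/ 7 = 1/ 224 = 0.00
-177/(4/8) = -354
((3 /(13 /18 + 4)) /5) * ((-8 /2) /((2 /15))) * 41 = -13284 /85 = -156.28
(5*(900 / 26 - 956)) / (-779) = 59890 / 10127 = 5.91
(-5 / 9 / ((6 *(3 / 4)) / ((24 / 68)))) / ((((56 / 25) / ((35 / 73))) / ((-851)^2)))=-452625625 / 67014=-6754.20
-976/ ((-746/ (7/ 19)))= 3416/ 7087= 0.48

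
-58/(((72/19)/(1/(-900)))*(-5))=-551/162000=-0.00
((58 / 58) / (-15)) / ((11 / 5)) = -1 / 33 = -0.03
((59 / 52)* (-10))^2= 87025 / 676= 128.74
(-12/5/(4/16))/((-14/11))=264/35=7.54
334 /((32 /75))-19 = 12221 /16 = 763.81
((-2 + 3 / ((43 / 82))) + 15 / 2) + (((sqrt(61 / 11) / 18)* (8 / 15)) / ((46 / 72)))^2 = 1264793351 / 112597650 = 11.23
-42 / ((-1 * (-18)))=-7 / 3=-2.33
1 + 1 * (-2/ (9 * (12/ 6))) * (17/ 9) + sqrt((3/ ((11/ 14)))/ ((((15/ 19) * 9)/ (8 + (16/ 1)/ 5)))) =64/ 81 + 28 * sqrt(209)/ 165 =3.24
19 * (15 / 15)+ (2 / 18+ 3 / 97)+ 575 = 518686 / 873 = 594.14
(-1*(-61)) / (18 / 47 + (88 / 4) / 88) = 11468 / 119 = 96.37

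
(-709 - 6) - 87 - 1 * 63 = -865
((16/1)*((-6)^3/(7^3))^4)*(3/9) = 11609505792/13841287201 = 0.84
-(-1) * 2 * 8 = 16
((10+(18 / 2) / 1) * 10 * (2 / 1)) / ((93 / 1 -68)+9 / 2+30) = 6.39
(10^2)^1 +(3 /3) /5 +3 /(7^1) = 100.63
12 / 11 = 1.09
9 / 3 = 3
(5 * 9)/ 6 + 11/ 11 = 8.50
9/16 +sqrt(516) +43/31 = 967/496 +2*sqrt(129) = 24.67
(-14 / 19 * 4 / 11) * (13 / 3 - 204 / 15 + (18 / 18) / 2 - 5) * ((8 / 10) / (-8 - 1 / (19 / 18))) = -23128 / 70125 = -0.33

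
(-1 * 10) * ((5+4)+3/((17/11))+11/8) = -123.16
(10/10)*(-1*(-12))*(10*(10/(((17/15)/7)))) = 126000/17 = 7411.76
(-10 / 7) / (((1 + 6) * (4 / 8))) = -0.41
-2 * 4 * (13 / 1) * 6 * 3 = -1872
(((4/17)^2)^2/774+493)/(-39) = -15935055239/1260582453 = -12.64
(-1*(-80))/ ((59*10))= 8/ 59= 0.14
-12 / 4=-3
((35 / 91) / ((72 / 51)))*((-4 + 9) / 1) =1.36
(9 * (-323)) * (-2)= 5814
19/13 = 1.46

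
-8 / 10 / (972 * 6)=-0.00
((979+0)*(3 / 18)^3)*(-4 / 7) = -979 / 378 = -2.59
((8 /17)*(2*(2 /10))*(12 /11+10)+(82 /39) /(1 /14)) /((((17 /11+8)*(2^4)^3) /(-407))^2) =523640839403 /153292898304000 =0.00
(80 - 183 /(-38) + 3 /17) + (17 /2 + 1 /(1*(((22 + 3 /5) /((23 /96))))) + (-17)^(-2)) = 5569831945 /59566368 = 93.51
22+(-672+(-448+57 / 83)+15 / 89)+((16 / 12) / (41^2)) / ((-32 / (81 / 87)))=-3160732349619 / 2880870904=-1097.14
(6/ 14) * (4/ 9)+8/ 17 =236/ 357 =0.66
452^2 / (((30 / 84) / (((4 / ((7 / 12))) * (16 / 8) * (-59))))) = -2314355712 / 5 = -462871142.40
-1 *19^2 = -361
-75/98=-0.77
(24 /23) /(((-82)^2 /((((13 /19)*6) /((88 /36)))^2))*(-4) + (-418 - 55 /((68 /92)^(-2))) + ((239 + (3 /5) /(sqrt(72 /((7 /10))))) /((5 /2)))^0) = -8500869 /81328515899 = -0.00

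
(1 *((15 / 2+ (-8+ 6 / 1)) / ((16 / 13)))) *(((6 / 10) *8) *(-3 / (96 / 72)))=-3861 / 80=-48.26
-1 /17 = -0.06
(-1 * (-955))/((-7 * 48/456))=-18145/14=-1296.07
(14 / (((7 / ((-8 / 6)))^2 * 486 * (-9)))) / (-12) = 4 / 413343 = 0.00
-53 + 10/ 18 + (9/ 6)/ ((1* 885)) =-278471/ 5310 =-52.44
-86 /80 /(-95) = 43 /3800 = 0.01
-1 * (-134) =134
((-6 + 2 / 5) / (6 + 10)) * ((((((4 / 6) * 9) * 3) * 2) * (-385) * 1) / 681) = 1617 / 227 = 7.12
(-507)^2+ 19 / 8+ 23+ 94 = 2057347 / 8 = 257168.38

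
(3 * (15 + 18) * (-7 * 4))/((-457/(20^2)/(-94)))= -104227200/457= -228068.27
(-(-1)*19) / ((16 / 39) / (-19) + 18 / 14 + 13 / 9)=295659 / 42148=7.01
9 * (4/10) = 18/5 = 3.60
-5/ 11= -0.45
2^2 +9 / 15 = 23 / 5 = 4.60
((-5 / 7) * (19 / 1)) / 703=-5 / 259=-0.02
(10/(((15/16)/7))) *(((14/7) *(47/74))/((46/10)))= 20.62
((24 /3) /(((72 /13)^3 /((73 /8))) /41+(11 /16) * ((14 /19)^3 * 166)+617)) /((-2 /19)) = -1713883008682 /14953871779929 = -0.11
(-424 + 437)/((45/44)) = 12.71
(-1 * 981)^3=-944076141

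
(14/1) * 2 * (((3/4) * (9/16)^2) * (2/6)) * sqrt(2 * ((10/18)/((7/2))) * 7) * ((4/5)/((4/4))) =189 * sqrt(5)/160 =2.64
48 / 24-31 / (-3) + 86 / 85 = 13.35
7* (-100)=-700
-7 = -7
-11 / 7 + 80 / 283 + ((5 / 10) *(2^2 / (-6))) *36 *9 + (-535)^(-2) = -61967996744 / 567011725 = -109.29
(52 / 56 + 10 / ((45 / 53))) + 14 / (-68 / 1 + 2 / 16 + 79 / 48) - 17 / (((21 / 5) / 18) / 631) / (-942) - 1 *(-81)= 8948717587 / 62886978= 142.30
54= 54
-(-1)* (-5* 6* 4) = -120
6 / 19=0.32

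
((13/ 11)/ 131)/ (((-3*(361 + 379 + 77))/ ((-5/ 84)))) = 65/ 296678844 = 0.00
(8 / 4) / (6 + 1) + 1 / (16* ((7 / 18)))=25 / 56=0.45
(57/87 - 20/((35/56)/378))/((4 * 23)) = -350765/2668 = -131.47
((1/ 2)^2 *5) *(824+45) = 4345/ 4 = 1086.25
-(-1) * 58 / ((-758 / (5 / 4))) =-145 / 1516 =-0.10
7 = 7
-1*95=-95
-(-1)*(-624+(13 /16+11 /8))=-9949 /16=-621.81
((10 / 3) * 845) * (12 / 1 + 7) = 160550 / 3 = 53516.67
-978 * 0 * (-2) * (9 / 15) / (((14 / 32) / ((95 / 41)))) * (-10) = 0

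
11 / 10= 1.10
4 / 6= 2 / 3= 0.67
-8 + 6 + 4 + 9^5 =59051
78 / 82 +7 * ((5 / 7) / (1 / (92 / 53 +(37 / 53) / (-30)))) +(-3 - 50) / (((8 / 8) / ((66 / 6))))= -7477109 / 13038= -573.49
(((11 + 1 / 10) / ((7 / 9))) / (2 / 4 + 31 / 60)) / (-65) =-5994 / 27755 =-0.22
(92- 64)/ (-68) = -7/ 17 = -0.41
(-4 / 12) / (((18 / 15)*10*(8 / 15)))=-5 / 96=-0.05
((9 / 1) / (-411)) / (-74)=3 / 10138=0.00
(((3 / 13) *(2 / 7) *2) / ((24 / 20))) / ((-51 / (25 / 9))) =-250 / 41769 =-0.01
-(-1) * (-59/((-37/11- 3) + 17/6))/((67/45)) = 175230/15611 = 11.22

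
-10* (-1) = 10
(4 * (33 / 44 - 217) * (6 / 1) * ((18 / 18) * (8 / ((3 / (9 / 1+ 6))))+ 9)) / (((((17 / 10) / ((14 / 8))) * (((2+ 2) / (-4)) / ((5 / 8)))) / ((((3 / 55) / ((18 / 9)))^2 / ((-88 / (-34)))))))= 47.02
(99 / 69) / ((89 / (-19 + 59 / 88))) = -4839 / 16376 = -0.30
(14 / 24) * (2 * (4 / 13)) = 14 / 39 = 0.36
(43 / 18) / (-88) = -43 / 1584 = -0.03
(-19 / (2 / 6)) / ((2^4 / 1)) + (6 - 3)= -9 / 16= -0.56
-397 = -397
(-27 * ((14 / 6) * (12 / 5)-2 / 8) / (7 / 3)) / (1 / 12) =-26001 / 35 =-742.89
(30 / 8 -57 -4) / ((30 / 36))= -687 / 10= -68.70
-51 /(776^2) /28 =-51 /16860928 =-0.00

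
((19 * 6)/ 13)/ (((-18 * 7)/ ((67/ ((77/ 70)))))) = -12730/ 3003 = -4.24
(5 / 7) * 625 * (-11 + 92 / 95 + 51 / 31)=-15436250 / 4123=-3743.94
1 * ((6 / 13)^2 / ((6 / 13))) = 6 / 13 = 0.46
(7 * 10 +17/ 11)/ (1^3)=787/ 11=71.55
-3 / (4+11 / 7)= -7 / 13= -0.54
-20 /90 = -2 /9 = -0.22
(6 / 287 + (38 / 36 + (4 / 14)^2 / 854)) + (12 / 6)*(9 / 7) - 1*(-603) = 9367357103 / 15441174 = 606.65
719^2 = 516961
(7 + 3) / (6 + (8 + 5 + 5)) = 5 / 12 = 0.42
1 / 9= 0.11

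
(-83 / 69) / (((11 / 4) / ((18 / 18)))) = -332 / 759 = -0.44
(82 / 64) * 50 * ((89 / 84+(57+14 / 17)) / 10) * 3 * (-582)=-5016090675 / 7616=-658625.35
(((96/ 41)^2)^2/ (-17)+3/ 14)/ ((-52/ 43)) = 44933769039/ 34971618136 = 1.28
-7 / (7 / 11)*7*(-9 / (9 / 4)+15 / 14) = 451 / 2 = 225.50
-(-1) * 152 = 152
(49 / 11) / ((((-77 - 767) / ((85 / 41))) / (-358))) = 745535 / 190322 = 3.92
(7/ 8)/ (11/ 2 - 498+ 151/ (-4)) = -1/ 606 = -0.00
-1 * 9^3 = -729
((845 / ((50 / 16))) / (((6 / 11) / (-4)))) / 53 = -29744 / 795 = -37.41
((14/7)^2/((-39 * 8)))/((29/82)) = -41/1131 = -0.04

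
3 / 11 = 0.27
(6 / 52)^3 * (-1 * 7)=-189 / 17576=-0.01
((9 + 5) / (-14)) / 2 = -1 / 2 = -0.50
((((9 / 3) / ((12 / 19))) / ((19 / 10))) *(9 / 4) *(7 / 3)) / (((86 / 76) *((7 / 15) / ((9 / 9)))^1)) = 4275 / 172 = 24.85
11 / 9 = 1.22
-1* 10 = -10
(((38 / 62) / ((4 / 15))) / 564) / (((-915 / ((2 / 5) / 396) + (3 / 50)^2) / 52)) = -40625 / 173660979573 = -0.00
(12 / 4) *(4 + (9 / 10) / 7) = 867 / 70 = 12.39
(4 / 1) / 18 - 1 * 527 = -4741 / 9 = -526.78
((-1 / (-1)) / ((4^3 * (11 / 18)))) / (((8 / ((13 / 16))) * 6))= 39 / 90112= 0.00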